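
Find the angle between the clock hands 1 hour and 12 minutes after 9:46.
First find the time 1 hour and 12 minutes after 9:46.
Total minutes: 9 x 60 + 46 + 1 x 60 + 12 = 658.
658 mod 720 = 658 minutes = 10:58.
Now compute the angle at 10:58:
Hour hand: 10 x 30 + 58 x 0.5 = 329 degrees
Minute hand: 58 x 6 = 348 degrees
Difference: |329 - 348| = 19 degrees
The angle is 19 degrees

Final answer: 19 degrees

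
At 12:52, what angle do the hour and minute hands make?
Hour hand position: 0 x 30 + 52 x 0.5 = 26 degrees
Minute hand position: 52 x 6 = 312 degrees
Difference: |26 - 312| = 286 degrees
Since 286 > 180, the smaller angle is 360 - 286 = 74 degrees

Final answer: 74 degrees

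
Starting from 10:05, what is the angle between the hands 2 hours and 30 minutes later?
First find the time 2 hours and 30 minutes after 10:05.
Total minutes: 10 x 60 + 5 + 2 x 60 + 30 = 755.
755 mod 720 = 35 minutes = 12:35.
Now compute the angle at 12:35:
Hour hand: 0 x 30 + 35 x 0.5 = 17.5 degrees
Minute hand: 35 x 6 = 210 degrees
Difference: |17.5 - 210| = 192.5 degrees
Smaller angle: 360 - 192.5 = 167.5 degrees

Final answer: 167.5 degrees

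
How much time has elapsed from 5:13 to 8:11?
From 5:13 to 8:11:
(8 x 60 + 11) - (5 x 60 + 13) = 491 - 313 = 178 minutes
= 2 hours and 58 minutes

Final answer: 2 hours and 58 minutes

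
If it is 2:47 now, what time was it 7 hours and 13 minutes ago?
Starting time: 2:47 = 167 total minutes past 12:00
Subtracting: 7 hours and 13 minutes = 433 minutes
167 - 433 = -266 (negative, add 12 hours = 720) = 454 minutes
= 7 hours and 34 minutes past 12:00 = 7:34

Final answer: 7:34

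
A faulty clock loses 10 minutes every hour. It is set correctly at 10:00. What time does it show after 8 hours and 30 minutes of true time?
For every 60 true minutes, the faulty clock advances 60 - 10 = 50 minutes.
True elapsed: 8 hours and 30 minutes = 510 minutes.
Faulty clock advances: 510 x 50/60 = 425 minutes (drift: 85 minutes behind).
Shown time: 10:00 + 425 minutes = 5:05.

Final answer: 5:05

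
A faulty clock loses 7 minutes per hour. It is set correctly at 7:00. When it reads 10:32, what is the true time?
For every 60 true minutes, the faulty clock advances 53 minutes, so 1 faulty-clock minute corresponds to 60/53 true minutes.
From 7:00 to 10:32 on the faulty dial is 212 minutes.
True elapsed: 212 x 60/53 = 240 minutes = 4 hours.
True time: 7:00 + 4 hours = 11:00.

Final answer: 11:00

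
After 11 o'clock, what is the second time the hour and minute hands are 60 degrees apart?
At t minutes past 11:00, the hour hand is at 30 x 11 + 0.5t degrees and the minute hand is at 6t degrees.
The smaller angle between them is 60 degrees when |30H - 5.5t| = 60 or |30H - 5.5t| = 300.
With H = 11, solve 30 x 11 - 5.5t = +/- target for each target:
  t = (30 x 11 - 60) / 5.5 = 49.09
  t = (30 x 11 + 60) / 5.5 = 70.91 (outside (0, 60))
  t = (30 x 11 - 300) / 5.5 = 5.45
  t = (30 x 11 + 300) / 5.5 = 114.55 (outside (0, 60))
Valid solutions in (0, 60): {5.45, 49.09} minutes.
The second occurrence is t = 49.09 minutes.
The hands form a 60-degree angle at 49.09 minutes past 11:00.

Final answer: 49.09 minutes past 11:00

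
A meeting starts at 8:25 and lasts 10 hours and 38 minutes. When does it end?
Starting time: 8:25
Adding 38 minutes to 25 minutes: 25 + 38 = 63 minutes = 1 hour and 3 minutes
Adding 10 hours: 8 + 10 + 1 (carry) = 19 - 12 = 7
Final time: 7:03

Final answer: 7:03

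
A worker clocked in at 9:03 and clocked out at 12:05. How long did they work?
From 9:03 to 12:05:
(12 x 60 + 5) - (9 x 60 + 3) = 725 - 543 = 182 minutes
= 3 hours and 2 minutes

Final answer: 3 hours and 2 minutes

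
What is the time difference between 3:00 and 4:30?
From 3:00 to 4:30:
(4 x 60 + 30) - (3 x 60 + 0) = 270 - 180 = 90 minutes
= 1 hour and 30 minutes

Final answer: 1 hour and 30 minutes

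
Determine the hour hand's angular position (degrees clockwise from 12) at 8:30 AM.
The hour hand moves 30 degrees per hour and 0.5 degrees per minute.
At 8:30: (8) x 30 + 30 x 0.5 = 240 + 15 = 255 degrees

Final answer: 255 degrees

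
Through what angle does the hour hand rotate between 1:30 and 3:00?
The hour hand moves 0.5 degrees per minute.
Time elapsed: 3:00 - 1:30 = 90 minutes
Angular displacement: 90 x 0.5 = 45 degrees

Final answer: 45 degrees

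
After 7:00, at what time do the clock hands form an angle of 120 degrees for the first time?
At t minutes past 7:00, the hour hand is at 30 x 7 + 0.5t degrees and the minute hand is at 6t degrees.
The smaller angle between them is 120 degrees when |30H - 5.5t| = 120 or |30H - 5.5t| = 240.
With H = 7, solve 30 x 7 - 5.5t = +/- target for each target:
  t = (30 x 7 - 120) / 5.5 = 16.36
  t = (30 x 7 + 120) / 5.5 = 60 (outside (0, 60))
  t = (30 x 7 - 240) / 5.5 = -5.45 (outside (0, 60))
  t = (30 x 7 + 240) / 5.5 = 81.82 (outside (0, 60))
Valid solutions in (0, 60): {16.36} minutes.
The first occurrence is t = 16.36 minutes.
The hands form a 120-degree angle at 16.36 minutes past 7:00.

Final answer: 16.36 minutes past 7:00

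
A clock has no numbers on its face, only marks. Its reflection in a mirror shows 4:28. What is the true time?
Reflection across the vertical (12-6) axis maps a hand at angle A degrees to (360 - A) degrees, which sends a reading of T minutes past 12:00 to (720 - T) minutes past 12:00.
Mirror reads 4:28 = 268 minutes past 12:00.
Actual time: (720 - 268) mod 720 = 452 minutes = 7:32.

Final answer: 7:32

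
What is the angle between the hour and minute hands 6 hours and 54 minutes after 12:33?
First find the time 6 hours and 54 minutes after 12:33.
Total minutes: 12 x 60 + 33 + 6 x 60 + 54 = 1167.
1167 mod 720 = 447 minutes = 7:27.
Now compute the angle at 7:27:
Hour hand: 7 x 30 + 27 x 0.5 = 223.5 degrees
Minute hand: 27 x 6 = 162 degrees
Difference: |223.5 - 162| = 61.5 degrees
The angle is 61.5 degrees

Final answer: 61.5 degrees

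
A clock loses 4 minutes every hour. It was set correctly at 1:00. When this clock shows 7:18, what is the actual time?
For every 60 true minutes, the faulty clock advances 56 minutes, so 1 faulty-clock minute corresponds to 60/56 true minutes.
From 1:00 to 7:18 on the faulty dial is 378 minutes.
True elapsed: 378 x 60/56 = 405 minutes = 6 hours and 45 minutes.
True time: 1:00 + 6 hours and 45 minutes = 7:45.

Final answer: 7:45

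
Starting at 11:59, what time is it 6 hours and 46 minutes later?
Starting time: 11:59
Adding 46 minutes to 59 minutes: 59 + 46 = 105 minutes = 1 hour and 45 minutes
Adding 6 hours: 11 + 6 + 1 (carry) = 18 - 12 = 6
Final time: 6:45

Final answer: 6:45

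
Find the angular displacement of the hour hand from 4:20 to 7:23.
The hour hand moves 0.5 degrees per minute.
Time elapsed: 7:23 - 4:20 = 183 minutes
Angular displacement: 183 x 0.5 = 91.5 degrees

Final answer: 91.5 degrees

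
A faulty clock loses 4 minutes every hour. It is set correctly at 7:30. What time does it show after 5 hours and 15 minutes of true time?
For every 60 true minutes, the faulty clock advances 60 - 4 = 56 minutes.
True elapsed: 5 hours and 15 minutes = 315 minutes.
Faulty clock advances: 315 x 56/60 = 294 minutes (drift: 21 minutes behind).
Shown time: 7:30 + 294 minutes = 12:24.

Final answer: 12:24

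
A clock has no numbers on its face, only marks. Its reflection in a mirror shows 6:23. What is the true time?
Reflection across the vertical (12-6) axis maps a hand at angle A degrees to (360 - A) degrees, which sends a reading of T minutes past 12:00 to (720 - T) minutes past 12:00.
Mirror reads 6:23 = 383 minutes past 12:00.
Actual time: (720 - 383) mod 720 = 337 minutes = 5:37.

Final answer: 5:37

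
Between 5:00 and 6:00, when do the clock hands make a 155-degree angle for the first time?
At t minutes past 5:00, the hour hand is at 30 x 5 + 0.5t degrees and the minute hand is at 6t degrees.
The smaller angle between them is 155 degrees when |30H - 5.5t| = 155 or |30H - 5.5t| = 205.
With H = 5, solve 30 x 5 - 5.5t = +/- target for each target:
  t = (30 x 5 - 155) / 5.5 = -0.91 (outside (0, 60))
  t = (30 x 5 + 155) / 5.5 = 55.45
  t = (30 x 5 - 205) / 5.5 = -10 (outside (0, 60))
  t = (30 x 5 + 205) / 5.5 = 64.55 (outside (0, 60))
Valid solutions in (0, 60): {55.45} minutes.
The first occurrence is t = 55.45 minutes.
The hands form a 155-degree angle at 55.45 minutes past 5:00.

Final answer: 55.45 minutes past 5:00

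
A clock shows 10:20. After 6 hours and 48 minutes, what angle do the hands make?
First find the time 6 hours and 48 minutes after 10:20.
Total minutes: 10 x 60 + 20 + 6 x 60 + 48 = 1028.
1028 mod 720 = 308 minutes = 5:08.
Now compute the angle at 5:08:
Hour hand: 5 x 30 + 8 x 0.5 = 154 degrees
Minute hand: 8 x 6 = 48 degrees
Difference: |154 - 48| = 106 degrees
The angle is 106 degrees

Final answer: 106 degrees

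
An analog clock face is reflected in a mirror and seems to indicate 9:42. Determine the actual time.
Reflection across the vertical (12-6) axis maps a hand at angle A degrees to (360 - A) degrees, which sends a reading of T minutes past 12:00 to (720 - T) minutes past 12:00.
Mirror reads 9:42 = 582 minutes past 12:00.
Actual time: (720 - 582) mod 720 = 138 minutes = 2:18.

Final answer: 2:18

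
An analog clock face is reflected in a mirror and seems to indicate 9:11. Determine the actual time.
Reflection across the vertical (12-6) axis maps a hand at angle A degrees to (360 - A) degrees, which sends a reading of T minutes past 12:00 to (720 - T) minutes past 12:00.
Mirror reads 9:11 = 551 minutes past 12:00.
Actual time: (720 - 551) mod 720 = 169 minutes = 2:49.

Final answer: 2:49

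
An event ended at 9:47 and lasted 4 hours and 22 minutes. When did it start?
Starting time: 9:47 = 587 total minutes past 12:00
Subtracting: 4 hours and 22 minutes = 262 minutes
587 - 262 = 325 minutes
= 5 hours and 25 minutes past 12:00 = 5:25

Final answer: 5:25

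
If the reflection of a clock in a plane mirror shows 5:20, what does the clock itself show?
Reflection across the vertical (12-6) axis maps a hand at angle A degrees to (360 - A) degrees, which sends a reading of T minutes past 12:00 to (720 - T) minutes past 12:00.
Mirror reads 5:20 = 320 minutes past 12:00.
Actual time: (720 - 320) mod 720 = 400 minutes = 6:40.

Final answer: 6:40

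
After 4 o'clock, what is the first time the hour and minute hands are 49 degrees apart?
At t minutes past 4:00, the hour hand is at 30 x 4 + 0.5t degrees and the minute hand is at 6t degrees.
The smaller angle between them is 49 degrees when |30H - 5.5t| = 49 or |30H - 5.5t| = 311.
With H = 4, solve 30 x 4 - 5.5t = +/- target for each target:
  t = (30 x 4 - 49) / 5.5 = 12.91
  t = (30 x 4 + 49) / 5.5 = 30.73
  t = (30 x 4 - 311) / 5.5 = -34.73 (outside (0, 60))
  t = (30 x 4 + 311) / 5.5 = 78.36 (outside (0, 60))
Valid solutions in (0, 60): {12.91, 30.73} minutes.
The first occurrence is t = 12.91 minutes.
The hands form a 49-degree angle at 12.91 minutes past 4:00.

Final answer: 12.91 minutes past 4:00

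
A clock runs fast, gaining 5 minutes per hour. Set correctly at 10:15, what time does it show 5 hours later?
For every 60 true minutes, the faulty clock advances 60 + 5 = 65 minutes.
True elapsed: 5 hours = 300 minutes.
Faulty clock advances: 300 x 65/60 = 325 minutes (drift: 25 minutes ahead).
Shown time: 10:15 + 325 minutes = 3:40.

Final answer: 3:40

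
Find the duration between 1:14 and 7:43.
From 1:14 to 7:43:
(7 x 60 + 43) - (1 x 60 + 14) = 463 - 74 = 389 minutes
= 6 hours and 29 minutes

Final answer: 6 hours and 29 minutes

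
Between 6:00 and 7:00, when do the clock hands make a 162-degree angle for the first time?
At t minutes past 6:00, the hour hand is at 30 x 6 + 0.5t degrees and the minute hand is at 6t degrees.
The smaller angle between them is 162 degrees when |30H - 5.5t| = 162 or |30H - 5.5t| = 198.
With H = 6, solve 30 x 6 - 5.5t = +/- target for each target:
  t = (30 x 6 - 162) / 5.5 = 3.27
  t = (30 x 6 + 162) / 5.5 = 62.18 (outside (0, 60))
  t = (30 x 6 - 198) / 5.5 = -3.27 (outside (0, 60))
  t = (30 x 6 + 198) / 5.5 = 68.73 (outside (0, 60))
Valid solutions in (0, 60): {3.27} minutes.
The first occurrence is t = 3.27 minutes.
The hands form a 162-degree angle at 3.27 minutes past 6:00.

Final answer: 3.27 minutes past 6:00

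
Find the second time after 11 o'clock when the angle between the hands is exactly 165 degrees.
At t minutes past 11:00, the hour hand is at 30 x 11 + 0.5t degrees and the minute hand is at 6t degrees.
The smaller angle between them is 165 degrees when |30H - 5.5t| = 165 or |30H - 5.5t| = 195.
With H = 11, solve 30 x 11 - 5.5t = +/- target for each target:
  t = (30 x 11 - 165) / 5.5 = 30
  t = (30 x 11 + 165) / 5.5 = 90 (outside (0, 60))
  t = (30 x 11 - 195) / 5.5 = 24.55
  t = (30 x 11 + 195) / 5.5 = 95.45 (outside (0, 60))
Valid solutions in (0, 60): {24.55, 30} minutes.
The second occurrence is t = 30 minutes.
The hands form a 165-degree angle at 30 minutes past 11:00.

Final answer: 30 minutes past 11:00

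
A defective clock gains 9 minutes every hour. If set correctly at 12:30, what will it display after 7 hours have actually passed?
For every 60 true minutes, the faulty clock advances 60 + 9 = 69 minutes.
True elapsed: 7 hours = 420 minutes.
Faulty clock advances: 420 x 69/60 = 483 minutes (drift: 63 minutes ahead).
Shown time: 12:30 + 483 minutes = 8:33.

Final answer: 8:33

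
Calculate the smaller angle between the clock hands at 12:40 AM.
Hour hand position: 0 x 30 + 40 x 0.5 = 20 degrees
Minute hand position: 40 x 6 = 240 degrees
Difference: |20 - 240| = 220 degrees
Since 220 > 180, the smaller angle is 360 - 220 = 140 degrees

Final answer: 140 degrees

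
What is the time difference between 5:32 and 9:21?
From 5:32 to 9:21:
(9 x 60 + 21) - (5 x 60 + 32) = 561 - 332 = 229 minutes
= 3 hours and 49 minutes

Final answer: 3 hours and 49 minutes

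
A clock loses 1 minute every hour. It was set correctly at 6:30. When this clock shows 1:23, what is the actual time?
For every 60 true minutes, the faulty clock advances 59 minutes, so 1 faulty-clock minute corresponds to 60/59 true minutes.
From 6:30 to 1:23 on the faulty dial is 413 minutes.
True elapsed: 413 x 60/59 = 420 minutes = 7 hours.
True time: 6:30 + 7 hours = 1:30.

Final answer: 1:30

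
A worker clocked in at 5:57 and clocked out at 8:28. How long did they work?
From 5:57 to 8:28:
(8 x 60 + 28) - (5 x 60 + 57) = 508 - 357 = 151 minutes
= 2 hours and 31 minutes

Final answer: 2 hours and 31 minutes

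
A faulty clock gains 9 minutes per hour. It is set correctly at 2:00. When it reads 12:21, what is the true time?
For every 60 true minutes, the faulty clock advances 69 minutes, so 1 faulty-clock minute corresponds to 60/69 true minutes.
From 2:00 to 12:21 on the faulty dial is 621 minutes.
True elapsed: 621 x 60/69 = 540 minutes = 9 hours.
True time: 2:00 + 9 hours = 11:00.

Final answer: 11:00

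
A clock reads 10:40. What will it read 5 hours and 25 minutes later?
Starting time: 10:40
Adding 25 minutes to 40 minutes: 40 + 25 = 65 minutes = 1 hour and 5 minutes
Adding 5 hours: 10 + 5 + 1 (carry) = 16 - 12 = 4
Final time: 4:05

Final answer: 4:05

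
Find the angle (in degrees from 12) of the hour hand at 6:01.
The hour hand moves 30 degrees per hour and 0.5 degrees per minute.
At 6:01: (6) x 30 + 1 x 0.5 = 180 + 0.5 = 180.5 degrees

Final answer: 180.5 degrees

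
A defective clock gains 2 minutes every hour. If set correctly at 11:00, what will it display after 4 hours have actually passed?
For every 60 true minutes, the faulty clock advances 60 + 2 = 62 minutes.
True elapsed: 4 hours = 240 minutes.
Faulty clock advances: 240 x 62/60 = 248 minutes (drift: 8 minutes ahead).
Shown time: 11:00 + 248 minutes = 3:08.

Final answer: 3:08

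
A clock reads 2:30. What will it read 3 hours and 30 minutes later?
Starting time: 2:30
Adding 30 minutes to 30 minutes: 30 + 30 = 60 minutes = 1 hour
Adding 3 hours: 2 + 3 + 1 (carry) = 6
Final time: 6:00

Final answer: 6:00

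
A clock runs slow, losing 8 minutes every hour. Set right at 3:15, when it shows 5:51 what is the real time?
For every 60 true minutes, the faulty clock advances 52 minutes, so 1 faulty-clock minute corresponds to 60/52 true minutes.
From 3:15 to 5:51 on the faulty dial is 156 minutes.
True elapsed: 156 x 60/52 = 180 minutes = 3 hours.
True time: 3:15 + 3 hours = 6:15.

Final answer: 6:15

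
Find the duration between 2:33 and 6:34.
From 2:33 to 6:34:
(6 x 60 + 34) - (2 x 60 + 33) = 394 - 153 = 241 minutes
= 4 hours and 1 minute

Final answer: 4 hours and 1 minute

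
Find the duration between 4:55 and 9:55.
From 4:55 to 9:55:
(9 x 60 + 55) - (4 x 60 + 55) = 595 - 295 = 300 minutes
= 5 hours

Final answer: 5 hours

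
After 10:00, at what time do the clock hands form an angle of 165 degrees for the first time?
At t minutes past 10:00, the hour hand is at 30 x 10 + 0.5t degrees and the minute hand is at 6t degrees.
The smaller angle between them is 165 degrees when |30H - 5.5t| = 165 or |30H - 5.5t| = 195.
With H = 10, solve 30 x 10 - 5.5t = +/- target for each target:
  t = (30 x 10 - 165) / 5.5 = 24.55
  t = (30 x 10 + 165) / 5.5 = 84.55 (outside (0, 60))
  t = (30 x 10 - 195) / 5.5 = 19.09
  t = (30 x 10 + 195) / 5.5 = 90 (outside (0, 60))
Valid solutions in (0, 60): {19.09, 24.55} minutes.
The first occurrence is t = 19.09 minutes.
The hands form a 165-degree angle at 19.09 minutes past 10:00.

Final answer: 19.09 minutes past 10:00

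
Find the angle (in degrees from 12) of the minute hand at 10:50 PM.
The minute hand moves 6 degrees per minute.
At 10:50: 50 x 6 = 300 degrees

Final answer: 300 degrees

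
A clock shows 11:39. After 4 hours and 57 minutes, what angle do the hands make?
First find the time 4 hours and 57 minutes after 11:39.
Total minutes: 11 x 60 + 39 + 4 x 60 + 57 = 996.
996 mod 720 = 276 minutes = 4:36.
Now compute the angle at 4:36:
Hour hand: 4 x 30 + 36 x 0.5 = 138 degrees
Minute hand: 36 x 6 = 216 degrees
Difference: |138 - 216| = 78 degrees
The angle is 78 degrees

Final answer: 78 degrees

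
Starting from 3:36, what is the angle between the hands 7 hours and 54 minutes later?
First find the time 7 hours and 54 minutes after 3:36.
Total minutes: 3 x 60 + 36 + 7 x 60 + 54 = 690.
690 mod 720 = 690 minutes = 11:30.
Now compute the angle at 11:30:
Hour hand: 11 x 30 + 30 x 0.5 = 345 degrees
Minute hand: 30 x 6 = 180 degrees
Difference: |345 - 180| = 165 degrees
The angle is 165 degrees

Final answer: 165 degrees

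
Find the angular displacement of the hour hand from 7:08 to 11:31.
The hour hand moves 0.5 degrees per minute.
Time elapsed: 11:31 - 7:08 = 263 minutes
Angular displacement: 263 x 0.5 = 131.5 degrees

Final answer: 131.5 degrees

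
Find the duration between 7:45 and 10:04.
From 7:45 to 10:04:
(10 x 60 + 4) - (7 x 60 + 45) = 604 - 465 = 139 minutes
= 2 hours and 19 minutes

Final answer: 2 hours and 19 minutes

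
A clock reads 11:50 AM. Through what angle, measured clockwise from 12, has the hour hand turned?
The hour hand moves 30 degrees per hour and 0.5 degrees per minute.
At 11:50: (11) x 30 + 50 x 0.5 = 330 + 25 = 355 degrees

Final answer: 355 degrees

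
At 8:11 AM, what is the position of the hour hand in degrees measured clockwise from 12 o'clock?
The hour hand moves 30 degrees per hour and 0.5 degrees per minute.
At 8:11: (8) x 30 + 11 x 0.5 = 240 + 5.5 = 245.5 degrees

Final answer: 245.5 degrees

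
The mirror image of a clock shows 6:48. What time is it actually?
Reflection across the vertical (12-6) axis maps a hand at angle A degrees to (360 - A) degrees, which sends a reading of T minutes past 12:00 to (720 - T) minutes past 12:00.
Mirror reads 6:48 = 408 minutes past 12:00.
Actual time: (720 - 408) mod 720 = 312 minutes = 5:12.

Final answer: 5:12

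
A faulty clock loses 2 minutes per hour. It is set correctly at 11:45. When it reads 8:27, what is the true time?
For every 60 true minutes, the faulty clock advances 58 minutes, so 1 faulty-clock minute corresponds to 60/58 true minutes.
From 11:45 to 8:27 on the faulty dial is 522 minutes.
True elapsed: 522 x 60/58 = 540 minutes = 9 hours.
True time: 11:45 + 9 hours = 8:45.

Final answer: 8:45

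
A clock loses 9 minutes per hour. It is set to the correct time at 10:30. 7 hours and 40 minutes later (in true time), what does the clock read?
For every 60 true minutes, the faulty clock advances 60 - 9 = 51 minutes.
True elapsed: 7 hours and 40 minutes = 460 minutes.
Faulty clock advances: 460 x 51/60 = 391 minutes (drift: 69 minutes behind).
Shown time: 10:30 + 391 minutes = 5:01.

Final answer: 5:01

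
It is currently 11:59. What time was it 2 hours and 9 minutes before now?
Starting time: 11:59 = 719 total minutes past 12:00
Subtracting: 2 hours and 9 minutes = 129 minutes
719 - 129 = 590 minutes
= 9 hours and 50 minutes past 12:00 = 9:50

Final answer: 9:50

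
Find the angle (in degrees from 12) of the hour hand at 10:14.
The hour hand moves 30 degrees per hour and 0.5 degrees per minute.
At 10:14: (10) x 30 + 14 x 0.5 = 300 + 7 = 307 degrees

Final answer: 307 degrees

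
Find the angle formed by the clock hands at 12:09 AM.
Hour hand position: 0 x 30 + 9 x 0.5 = 4.5 degrees
Minute hand position: 9 x 6 = 54 degrees
Difference: |4.5 - 54| = 49.5 degrees
The angle between the hands is 49.5 degrees

Final answer: 49.5 degrees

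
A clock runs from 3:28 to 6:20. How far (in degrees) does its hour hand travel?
The hour hand moves 0.5 degrees per minute.
Time elapsed: 6:20 - 3:28 = 172 minutes
Angular displacement: 172 x 0.5 = 86 degrees

Final answer: 86 degrees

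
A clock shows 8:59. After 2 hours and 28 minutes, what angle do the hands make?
First find the time 2 hours and 28 minutes after 8:59.
Total minutes: 8 x 60 + 59 + 2 x 60 + 28 = 687.
687 mod 720 = 687 minutes = 11:27.
Now compute the angle at 11:27:
Hour hand: 11 x 30 + 27 x 0.5 = 343.5 degrees
Minute hand: 27 x 6 = 162 degrees
Difference: |343.5 - 162| = 181.5 degrees
Smaller angle: 360 - 181.5 = 178.5 degrees

Final answer: 178.5 degrees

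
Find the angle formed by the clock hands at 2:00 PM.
Hour hand position: 2 x 30 + 0 x 0.5 = 60 degrees
Minute hand position: 0 x 6 = 0 degrees
Difference: |60 - 0| = 60 degrees
The angle between the hands is 60 degrees

Final answer: 60 degrees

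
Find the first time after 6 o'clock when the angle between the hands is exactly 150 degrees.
At t minutes past 6:00, the hour hand is at 30 x 6 + 0.5t degrees and the minute hand is at 6t degrees.
The smaller angle between them is 150 degrees when |30H - 5.5t| = 150 or |30H - 5.5t| = 210.
With H = 6, solve 30 x 6 - 5.5t = +/- target for each target:
  t = (30 x 6 - 150) / 5.5 = 5.45
  t = (30 x 6 + 150) / 5.5 = 60 (outside (0, 60))
  t = (30 x 6 - 210) / 5.5 = -5.45 (outside (0, 60))
  t = (30 x 6 + 210) / 5.5 = 70.91 (outside (0, 60))
Valid solutions in (0, 60): {5.45} minutes.
The first occurrence is t = 5.45 minutes.
The hands form a 150-degree angle at 5.45 minutes past 6:00.

Final answer: 5.45 minutes past 6:00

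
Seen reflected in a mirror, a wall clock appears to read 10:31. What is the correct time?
Reflection across the vertical (12-6) axis maps a hand at angle A degrees to (360 - A) degrees, which sends a reading of T minutes past 12:00 to (720 - T) minutes past 12:00.
Mirror reads 10:31 = 631 minutes past 12:00.
Actual time: (720 - 631) mod 720 = 89 minutes = 1:29.

Final answer: 1:29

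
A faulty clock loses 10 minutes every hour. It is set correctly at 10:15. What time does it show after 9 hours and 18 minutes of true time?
For every 60 true minutes, the faulty clock advances 60 - 10 = 50 minutes.
True elapsed: 9 hours and 18 minutes = 558 minutes.
Faulty clock advances: 558 x 50/60 = 465 minutes (drift: 93 minutes behind).
Shown time: 10:15 + 465 minutes = 6:00.

Final answer: 6:00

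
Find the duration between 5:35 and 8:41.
From 5:35 to 8:41:
(8 x 60 + 41) - (5 x 60 + 35) = 521 - 335 = 186 minutes
= 3 hours and 6 minutes

Final answer: 3 hours and 6 minutes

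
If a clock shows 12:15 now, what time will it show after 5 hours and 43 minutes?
Starting time: 12:15
Adding 43 minutes to 15 minutes: 15 + 43 = 58 minutes
Adding 5 hours: 12 + 5 = 17 - 12 = 5
Final time: 5:58

Final answer: 5:58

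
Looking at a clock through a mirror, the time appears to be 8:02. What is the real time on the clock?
Reflection across the vertical (12-6) axis maps a hand at angle A degrees to (360 - A) degrees, which sends a reading of T minutes past 12:00 to (720 - T) minutes past 12:00.
Mirror reads 8:02 = 482 minutes past 12:00.
Actual time: (720 - 482) mod 720 = 238 minutes = 3:58.

Final answer: 3:58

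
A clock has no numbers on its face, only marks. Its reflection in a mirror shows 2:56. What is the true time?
Reflection across the vertical (12-6) axis maps a hand at angle A degrees to (360 - A) degrees, which sends a reading of T minutes past 12:00 to (720 - T) minutes past 12:00.
Mirror reads 2:56 = 176 minutes past 12:00.
Actual time: (720 - 176) mod 720 = 544 minutes = 9:04.

Final answer: 9:04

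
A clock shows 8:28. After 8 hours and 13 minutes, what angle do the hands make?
First find the time 8 hours and 13 minutes after 8:28.
Total minutes: 8 x 60 + 28 + 8 x 60 + 13 = 1001.
1001 mod 720 = 281 minutes = 4:41.
Now compute the angle at 4:41:
Hour hand: 4 x 30 + 41 x 0.5 = 140.5 degrees
Minute hand: 41 x 6 = 246 degrees
Difference: |140.5 - 246| = 105.5 degrees
The angle is 105.5 degrees

Final answer: 105.5 degrees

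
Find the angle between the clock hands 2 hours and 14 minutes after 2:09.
First find the time 2 hours and 14 minutes after 2:09.
Total minutes: 2 x 60 + 9 + 2 x 60 + 14 = 263.
263 mod 720 = 263 minutes = 4:23.
Now compute the angle at 4:23:
Hour hand: 4 x 30 + 23 x 0.5 = 131.5 degrees
Minute hand: 23 x 6 = 138 degrees
Difference: |131.5 - 138| = 6.5 degrees
The angle is 6.5 degrees

Final answer: 6.5 degrees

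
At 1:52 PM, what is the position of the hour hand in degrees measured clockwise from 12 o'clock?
The hour hand moves 30 degrees per hour and 0.5 degrees per minute.
At 1:52: (1) x 30 + 52 x 0.5 = 30 + 26 = 56 degrees

Final answer: 56 degrees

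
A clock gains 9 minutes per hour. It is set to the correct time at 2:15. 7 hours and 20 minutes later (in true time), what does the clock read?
For every 60 true minutes, the faulty clock advances 60 + 9 = 69 minutes.
True elapsed: 7 hours and 20 minutes = 440 minutes.
Faulty clock advances: 440 x 69/60 = 506 minutes (drift: 66 minutes ahead).
Shown time: 2:15 + 506 minutes = 10:41.

Final answer: 10:41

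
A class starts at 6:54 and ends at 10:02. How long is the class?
From 6:54 to 10:02:
(10 x 60 + 2) - (6 x 60 + 54) = 602 - 414 = 188 minutes
= 3 hours and 8 minutes

Final answer: 3 hours and 8 minutes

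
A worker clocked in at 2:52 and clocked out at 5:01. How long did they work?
From 2:52 to 5:01:
(5 x 60 + 1) - (2 x 60 + 52) = 301 - 172 = 129 minutes
= 2 hours and 9 minutes

Final answer: 2 hours and 9 minutes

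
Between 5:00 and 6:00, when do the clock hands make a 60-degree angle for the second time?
At t minutes past 5:00, the hour hand is at 30 x 5 + 0.5t degrees and the minute hand is at 6t degrees.
The smaller angle between them is 60 degrees when |30H - 5.5t| = 60 or |30H - 5.5t| = 300.
With H = 5, solve 30 x 5 - 5.5t = +/- target for each target:
  t = (30 x 5 - 60) / 5.5 = 16.36
  t = (30 x 5 + 60) / 5.5 = 38.18
  t = (30 x 5 - 300) / 5.5 = -27.27 (outside (0, 60))
  t = (30 x 5 + 300) / 5.5 = 81.82 (outside (0, 60))
Valid solutions in (0, 60): {16.36, 38.18} minutes.
The second occurrence is t = 38.18 minutes.
The hands form a 60-degree angle at 38.18 minutes past 5:00.

Final answer: 38.18 minutes past 5:00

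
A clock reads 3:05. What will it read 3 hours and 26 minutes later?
Starting time: 3:05
Adding 26 minutes to 5 minutes: 5 + 26 = 31 minutes
Adding 3 hours: 3 + 3 = 6
Final time: 6:31

Final answer: 6:31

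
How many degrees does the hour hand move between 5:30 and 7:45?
The hour hand moves 0.5 degrees per minute.
Time elapsed: 7:45 - 5:30 = 135 minutes
Angular displacement: 135 x 0.5 = 67.5 degrees

Final answer: 67.5 degrees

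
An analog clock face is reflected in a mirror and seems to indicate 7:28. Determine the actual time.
Reflection across the vertical (12-6) axis maps a hand at angle A degrees to (360 - A) degrees, which sends a reading of T minutes past 12:00 to (720 - T) minutes past 12:00.
Mirror reads 7:28 = 448 minutes past 12:00.
Actual time: (720 - 448) mod 720 = 272 minutes = 4:32.

Final answer: 4:32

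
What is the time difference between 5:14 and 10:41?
From 5:14 to 10:41:
(10 x 60 + 41) - (5 x 60 + 14) = 641 - 314 = 327 minutes
= 5 hours and 27 minutes

Final answer: 5 hours and 27 minutes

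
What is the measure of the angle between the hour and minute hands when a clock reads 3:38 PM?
Hour hand position: 3 x 30 + 38 x 0.5 = 109 degrees
Minute hand position: 38 x 6 = 228 degrees
Difference: |109 - 228| = 119 degrees
The angle between the hands is 119 degrees

Final answer: 119 degrees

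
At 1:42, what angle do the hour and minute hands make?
Hour hand position: 1 x 30 + 42 x 0.5 = 51 degrees
Minute hand position: 42 x 6 = 252 degrees
Difference: |51 - 252| = 201 degrees
Since 201 > 180, the smaller angle is 360 - 201 = 159 degrees

Final answer: 159 degrees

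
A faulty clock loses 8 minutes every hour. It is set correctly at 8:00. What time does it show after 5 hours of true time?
For every 60 true minutes, the faulty clock advances 60 - 8 = 52 minutes.
True elapsed: 5 hours = 300 minutes.
Faulty clock advances: 300 x 52/60 = 260 minutes (drift: 40 minutes behind).
Shown time: 8:00 + 260 minutes = 12:20.

Final answer: 12:20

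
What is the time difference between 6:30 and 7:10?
From 6:30 to 7:10:
(7 x 60 + 10) - (6 x 60 + 30) = 430 - 390 = 40 minutes
= 40 minutes

Final answer: 40 minutes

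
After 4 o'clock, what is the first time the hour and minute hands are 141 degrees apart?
At t minutes past 4:00, the hour hand is at 30 x 4 + 0.5t degrees and the minute hand is at 6t degrees.
The smaller angle between them is 141 degrees when |30H - 5.5t| = 141 or |30H - 5.5t| = 219.
With H = 4, solve 30 x 4 - 5.5t = +/- target for each target:
  t = (30 x 4 - 141) / 5.5 = -3.82 (outside (0, 60))
  t = (30 x 4 + 141) / 5.5 = 47.45
  t = (30 x 4 - 219) / 5.5 = -18 (outside (0, 60))
  t = (30 x 4 + 219) / 5.5 = 61.64 (outside (0, 60))
Valid solutions in (0, 60): {47.45} minutes.
The first occurrence is t = 47.45 minutes.
The hands form a 141-degree angle at 47.45 minutes past 4:00.

Final answer: 47.45 minutes past 4:00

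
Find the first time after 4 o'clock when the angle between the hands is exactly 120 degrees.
At t minutes past 4:00, the hour hand is at 30 x 4 + 0.5t degrees and the minute hand is at 6t degrees.
The smaller angle between them is 120 degrees when |30H - 5.5t| = 120 or |30H - 5.5t| = 240.
With H = 4, solve 30 x 4 - 5.5t = +/- target for each target:
  t = (30 x 4 - 120) / 5.5 = 0 (outside (0, 60))
  t = (30 x 4 + 120) / 5.5 = 43.64
  t = (30 x 4 - 240) / 5.5 = -21.82 (outside (0, 60))
  t = (30 x 4 + 240) / 5.5 = 65.45 (outside (0, 60))
Valid solutions in (0, 60): {43.64} minutes.
The first occurrence is t = 43.64 minutes.
The hands form a 120-degree angle at 43.64 minutes past 4:00.

Final answer: 43.64 minutes past 4:00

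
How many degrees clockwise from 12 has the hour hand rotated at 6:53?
The hour hand moves 30 degrees per hour and 0.5 degrees per minute.
At 6:53: (6) x 30 + 53 x 0.5 = 180 + 26.5 = 206.5 degrees

Final answer: 206.5 degrees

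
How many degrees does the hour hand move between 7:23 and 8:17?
The hour hand moves 0.5 degrees per minute.
Time elapsed: 8:17 - 7:23 = 54 minutes
Angular displacement: 54 x 0.5 = 27 degrees

Final answer: 27 degrees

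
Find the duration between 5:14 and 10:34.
From 5:14 to 10:34:
(10 x 60 + 34) - (5 x 60 + 14) = 634 - 314 = 320 minutes
= 5 hours and 20 minutes

Final answer: 5 hours and 20 minutes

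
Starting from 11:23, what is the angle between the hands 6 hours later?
First find the time 6 hours after 11:23.
Total minutes: 11 x 60 + 23 + 6 x 60 + 0 = 1043.
1043 mod 720 = 323 minutes = 5:23.
Now compute the angle at 5:23:
Hour hand: 5 x 30 + 23 x 0.5 = 161.5 degrees
Minute hand: 23 x 6 = 138 degrees
Difference: |161.5 - 138| = 23.5 degrees
The angle is 23.5 degrees

Final answer: 23.5 degrees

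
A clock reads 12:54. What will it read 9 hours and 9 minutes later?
Starting time: 12:54
Adding 9 minutes to 54 minutes: 54 + 9 = 63 minutes = 1 hour and 3 minutes
Adding 9 hours: 12 + 9 + 1 (carry) = 22 - 12 = 10
Final time: 10:03

Final answer: 10:03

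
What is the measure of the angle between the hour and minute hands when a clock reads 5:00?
Hour hand position: 5 x 30 + 0 x 0.5 = 150 degrees
Minute hand position: 0 x 6 = 0 degrees
Difference: |150 - 0| = 150 degrees
The angle between the hands is 150 degrees

Final answer: 150 degrees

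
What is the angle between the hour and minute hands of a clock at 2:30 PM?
Hour hand position: 2 x 30 + 30 x 0.5 = 75 degrees
Minute hand position: 30 x 6 = 180 degrees
Difference: |75 - 180| = 105 degrees
The angle between the hands is 105 degrees

Final answer: 105 degrees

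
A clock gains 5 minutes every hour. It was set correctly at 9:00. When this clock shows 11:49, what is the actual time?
For every 60 true minutes, the faulty clock advances 65 minutes, so 1 faulty-clock minute corresponds to 60/65 true minutes.
From 9:00 to 11:49 on the faulty dial is 169 minutes.
True elapsed: 169 x 60/65 = 156 minutes = 2 hours and 36 minutes.
True time: 9:00 + 2 hours and 36 minutes = 11:36.

Final answer: 11:36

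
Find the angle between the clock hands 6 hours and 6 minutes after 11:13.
First find the time 6 hours and 6 minutes after 11:13.
Total minutes: 11 x 60 + 13 + 6 x 60 + 6 = 1039.
1039 mod 720 = 319 minutes = 5:19.
Now compute the angle at 5:19:
Hour hand: 5 x 30 + 19 x 0.5 = 159.5 degrees
Minute hand: 19 x 6 = 114 degrees
Difference: |159.5 - 114| = 45.5 degrees
The angle is 45.5 degrees

Final answer: 45.5 degrees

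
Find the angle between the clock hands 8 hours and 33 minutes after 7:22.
First find the time 8 hours and 33 minutes after 7:22.
Total minutes: 7 x 60 + 22 + 8 x 60 + 33 = 955.
955 mod 720 = 235 minutes = 3:55.
Now compute the angle at 3:55:
Hour hand: 3 x 30 + 55 x 0.5 = 117.5 degrees
Minute hand: 55 x 6 = 330 degrees
Difference: |117.5 - 330| = 212.5 degrees
Smaller angle: 360 - 212.5 = 147.5 degrees

Final answer: 147.5 degrees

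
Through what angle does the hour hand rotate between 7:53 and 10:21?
The hour hand moves 0.5 degrees per minute.
Time elapsed: 10:21 - 7:53 = 148 minutes
Angular displacement: 148 x 0.5 = 74 degrees

Final answer: 74 degrees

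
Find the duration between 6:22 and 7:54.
From 6:22 to 7:54:
(7 x 60 + 54) - (6 x 60 + 22) = 474 - 382 = 92 minutes
= 1 hour and 32 minutes

Final answer: 1 hour and 32 minutes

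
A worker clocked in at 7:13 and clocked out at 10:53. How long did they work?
From 7:13 to 10:53:
(10 x 60 + 53) - (7 x 60 + 13) = 653 - 433 = 220 minutes
= 3 hours and 40 minutes

Final answer: 3 hours and 40 minutes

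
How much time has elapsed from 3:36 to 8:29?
From 3:36 to 8:29:
(8 x 60 + 29) - (3 x 60 + 36) = 509 - 216 = 293 minutes
= 4 hours and 53 minutes

Final answer: 4 hours and 53 minutes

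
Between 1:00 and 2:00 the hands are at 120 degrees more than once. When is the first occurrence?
At t minutes past 1:00, the hour hand is at 30 x 1 + 0.5t degrees and the minute hand is at 6t degrees.
The smaller angle between them is 120 degrees when |30H - 5.5t| = 120 or |30H - 5.5t| = 240.
With H = 1, solve 30 x 1 - 5.5t = +/- target for each target:
  t = (30 x 1 - 120) / 5.5 = -16.36 (outside (0, 60))
  t = (30 x 1 + 120) / 5.5 = 27.27
  t = (30 x 1 - 240) / 5.5 = -38.18 (outside (0, 60))
  t = (30 x 1 + 240) / 5.5 = 49.09
Valid solutions in (0, 60): {27.27, 49.09} minutes.
The first occurrence is t = 27.27 minutes.
The hands form a 120-degree angle at 27.27 minutes past 1:00.

Final answer: 27.27 minutes past 1:00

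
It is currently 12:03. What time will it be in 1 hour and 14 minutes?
Starting time: 12:03
Adding 14 minutes to 3 minutes: 3 + 14 = 17 minutes
Adding 1 hour: 12 + 1 = 13 - 12 = 1
Final time: 1:17

Final answer: 1:17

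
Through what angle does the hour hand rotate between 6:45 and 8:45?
The hour hand moves 0.5 degrees per minute.
Time elapsed: 8:45 - 6:45 = 120 minutes
Angular displacement: 120 x 0.5 = 60 degrees

Final answer: 60 degrees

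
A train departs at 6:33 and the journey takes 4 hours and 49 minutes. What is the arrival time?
Starting time: 6:33
Adding 49 minutes to 33 minutes: 33 + 49 = 82 minutes = 1 hour and 22 minutes
Adding 4 hours: 6 + 4 + 1 (carry) = 11
Final time: 11:22

Final answer: 11:22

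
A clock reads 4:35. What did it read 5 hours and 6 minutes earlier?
Starting time: 4:35 = 275 total minutes past 12:00
Subtracting: 5 hours and 6 minutes = 306 minutes
275 - 306 = -31 (negative, add 12 hours = 720) = 689 minutes
= 11 hours and 29 minutes past 12:00 = 11:29

Final answer: 11:29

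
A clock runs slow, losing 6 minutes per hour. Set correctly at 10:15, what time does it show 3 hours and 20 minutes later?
For every 60 true minutes, the faulty clock advances 60 - 6 = 54 minutes.
True elapsed: 3 hours and 20 minutes = 200 minutes.
Faulty clock advances: 200 x 54/60 = 180 minutes (drift: 20 minutes behind).
Shown time: 10:15 + 180 minutes = 1:15.

Final answer: 1:15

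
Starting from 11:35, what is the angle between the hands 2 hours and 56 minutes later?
First find the time 2 hours and 56 minutes after 11:35.
Total minutes: 11 x 60 + 35 + 2 x 60 + 56 = 871.
871 mod 720 = 151 minutes = 2:31.
Now compute the angle at 2:31:
Hour hand: 2 x 30 + 31 x 0.5 = 75.5 degrees
Minute hand: 31 x 6 = 186 degrees
Difference: |75.5 - 186| = 110.5 degrees
The angle is 110.5 degrees

Final answer: 110.5 degrees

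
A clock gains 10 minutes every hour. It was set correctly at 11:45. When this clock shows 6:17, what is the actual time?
For every 60 true minutes, the faulty clock advances 70 minutes, so 1 faulty-clock minute corresponds to 60/70 true minutes.
From 11:45 to 6:17 on the faulty dial is 392 minutes.
True elapsed: 392 x 60/70 = 336 minutes = 5 hours and 36 minutes.
True time: 11:45 + 5 hours and 36 minutes = 5:21.

Final answer: 5:21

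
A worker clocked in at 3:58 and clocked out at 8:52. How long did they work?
From 3:58 to 8:52:
(8 x 60 + 52) - (3 x 60 + 58) = 532 - 238 = 294 minutes
= 4 hours and 54 minutes

Final answer: 4 hours and 54 minutes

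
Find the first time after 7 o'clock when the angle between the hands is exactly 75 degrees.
At t minutes past 7:00, the hour hand is at 30 x 7 + 0.5t degrees and the minute hand is at 6t degrees.
The smaller angle between them is 75 degrees when |30H - 5.5t| = 75 or |30H - 5.5t| = 285.
With H = 7, solve 30 x 7 - 5.5t = +/- target for each target:
  t = (30 x 7 - 75) / 5.5 = 24.55
  t = (30 x 7 + 75) / 5.5 = 51.82
  t = (30 x 7 - 285) / 5.5 = -13.64 (outside (0, 60))
  t = (30 x 7 + 285) / 5.5 = 90 (outside (0, 60))
Valid solutions in (0, 60): {24.55, 51.82} minutes.
The first occurrence is t = 24.55 minutes.
The hands form a 75-degree angle at 24.55 minutes past 7:00.

Final answer: 24.55 minutes past 7:00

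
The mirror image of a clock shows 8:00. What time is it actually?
Reflection across the vertical (12-6) axis maps a hand at angle A degrees to (360 - A) degrees, which sends a reading of T minutes past 12:00 to (720 - T) minutes past 12:00.
Mirror reads 8:00 = 480 minutes past 12:00.
Actual time: (720 - 480) mod 720 = 240 minutes = 4:00.

Final answer: 4:00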